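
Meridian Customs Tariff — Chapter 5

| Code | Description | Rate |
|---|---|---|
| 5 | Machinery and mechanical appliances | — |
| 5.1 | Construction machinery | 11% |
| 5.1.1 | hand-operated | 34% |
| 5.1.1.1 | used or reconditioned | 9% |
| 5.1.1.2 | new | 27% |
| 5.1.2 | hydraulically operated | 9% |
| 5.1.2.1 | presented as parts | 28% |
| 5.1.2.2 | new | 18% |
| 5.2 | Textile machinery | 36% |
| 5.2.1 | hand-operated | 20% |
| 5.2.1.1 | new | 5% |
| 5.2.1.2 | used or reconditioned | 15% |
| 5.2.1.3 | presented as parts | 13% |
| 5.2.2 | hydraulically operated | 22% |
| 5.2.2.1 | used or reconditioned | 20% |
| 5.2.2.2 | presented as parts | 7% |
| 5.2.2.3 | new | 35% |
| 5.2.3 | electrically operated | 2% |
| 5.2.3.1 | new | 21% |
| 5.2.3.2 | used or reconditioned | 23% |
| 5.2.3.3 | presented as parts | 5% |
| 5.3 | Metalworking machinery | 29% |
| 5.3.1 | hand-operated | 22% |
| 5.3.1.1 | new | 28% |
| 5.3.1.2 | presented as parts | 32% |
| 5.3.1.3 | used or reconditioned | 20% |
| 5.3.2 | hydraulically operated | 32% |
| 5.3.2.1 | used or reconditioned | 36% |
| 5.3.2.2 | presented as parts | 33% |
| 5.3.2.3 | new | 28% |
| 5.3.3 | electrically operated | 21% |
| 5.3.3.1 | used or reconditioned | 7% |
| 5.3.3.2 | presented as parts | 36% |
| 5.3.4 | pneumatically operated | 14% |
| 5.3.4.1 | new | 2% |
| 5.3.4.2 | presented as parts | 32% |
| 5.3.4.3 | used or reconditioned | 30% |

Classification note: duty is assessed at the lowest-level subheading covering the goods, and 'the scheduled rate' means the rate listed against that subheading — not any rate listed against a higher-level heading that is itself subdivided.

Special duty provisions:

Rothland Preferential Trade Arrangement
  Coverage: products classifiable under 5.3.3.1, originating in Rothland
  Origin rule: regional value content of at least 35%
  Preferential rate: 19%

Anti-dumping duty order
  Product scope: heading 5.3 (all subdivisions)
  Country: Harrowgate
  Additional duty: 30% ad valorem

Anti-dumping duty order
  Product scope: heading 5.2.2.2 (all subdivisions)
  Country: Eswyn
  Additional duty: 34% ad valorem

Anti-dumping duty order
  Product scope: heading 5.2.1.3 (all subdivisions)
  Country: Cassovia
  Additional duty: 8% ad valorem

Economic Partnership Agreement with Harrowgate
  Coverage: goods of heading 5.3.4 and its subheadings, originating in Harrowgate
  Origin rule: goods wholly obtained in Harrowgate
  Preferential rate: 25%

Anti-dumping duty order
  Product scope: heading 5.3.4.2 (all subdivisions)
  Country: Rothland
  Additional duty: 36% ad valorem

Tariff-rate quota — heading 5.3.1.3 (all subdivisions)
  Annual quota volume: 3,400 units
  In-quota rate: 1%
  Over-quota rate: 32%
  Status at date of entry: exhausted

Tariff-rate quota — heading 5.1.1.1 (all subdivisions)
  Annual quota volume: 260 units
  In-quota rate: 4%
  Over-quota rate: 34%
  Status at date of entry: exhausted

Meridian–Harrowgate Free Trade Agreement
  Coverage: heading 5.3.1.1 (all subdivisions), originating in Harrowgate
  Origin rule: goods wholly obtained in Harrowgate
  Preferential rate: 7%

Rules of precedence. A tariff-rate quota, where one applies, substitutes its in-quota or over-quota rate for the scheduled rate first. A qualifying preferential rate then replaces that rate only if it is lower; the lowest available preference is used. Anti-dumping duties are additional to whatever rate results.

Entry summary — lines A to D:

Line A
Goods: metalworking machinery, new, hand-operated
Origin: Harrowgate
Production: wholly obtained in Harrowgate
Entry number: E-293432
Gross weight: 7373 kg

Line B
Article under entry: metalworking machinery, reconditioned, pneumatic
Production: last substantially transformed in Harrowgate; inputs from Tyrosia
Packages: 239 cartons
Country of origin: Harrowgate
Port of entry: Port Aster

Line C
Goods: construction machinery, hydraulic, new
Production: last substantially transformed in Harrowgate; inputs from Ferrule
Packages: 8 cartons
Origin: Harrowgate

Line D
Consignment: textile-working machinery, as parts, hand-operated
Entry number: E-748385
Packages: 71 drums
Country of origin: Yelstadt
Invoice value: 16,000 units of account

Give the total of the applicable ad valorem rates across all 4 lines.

Line A: metalworking → 5.3; hand-operated → 5.3.1; new → 5.3.1.1. Scheduled 28%. Harrowgate agreement on 5.3.4: 5.3.1.1 not covered; Harrowgate agreement on 5.3.1.1: wholly obtained → 7% available; preferential 7%; anti-dumping (Harrowgate, 5.3): +30%; total 7% + 30% = 37%. → 37%.
Line B: metalworking → 5.3; pneumatic → 5.3.4; reconditioned → 5.3.4.3. Scheduled 30%. Harrowgate agreement on 5.3.4: not wholly obtained; Harrowgate agreement on 5.3.1.1: 5.3.4.3 not covered; anti-dumping (Harrowgate, 5.3): +30%; total 30% + 30% = 60%. → 60%.
Line C: construction → 5.1; hydraulic → 5.1.2; new → 5.1.2.2. Scheduled 18%. Harrowgate agreement on 5.3.4: 5.1.2.2 not covered; Harrowgate agreement on 5.3.1.1: 5.1.2.2 not covered. → 18%.
Line D: textile-working → 5.2; hand-operated → 5.2.1; as parts → 5.2.1.3. Scheduled 13%. No special measure applies. → 13%.
Sum: 37% + 60% + 18% + 13% = 128%.

128%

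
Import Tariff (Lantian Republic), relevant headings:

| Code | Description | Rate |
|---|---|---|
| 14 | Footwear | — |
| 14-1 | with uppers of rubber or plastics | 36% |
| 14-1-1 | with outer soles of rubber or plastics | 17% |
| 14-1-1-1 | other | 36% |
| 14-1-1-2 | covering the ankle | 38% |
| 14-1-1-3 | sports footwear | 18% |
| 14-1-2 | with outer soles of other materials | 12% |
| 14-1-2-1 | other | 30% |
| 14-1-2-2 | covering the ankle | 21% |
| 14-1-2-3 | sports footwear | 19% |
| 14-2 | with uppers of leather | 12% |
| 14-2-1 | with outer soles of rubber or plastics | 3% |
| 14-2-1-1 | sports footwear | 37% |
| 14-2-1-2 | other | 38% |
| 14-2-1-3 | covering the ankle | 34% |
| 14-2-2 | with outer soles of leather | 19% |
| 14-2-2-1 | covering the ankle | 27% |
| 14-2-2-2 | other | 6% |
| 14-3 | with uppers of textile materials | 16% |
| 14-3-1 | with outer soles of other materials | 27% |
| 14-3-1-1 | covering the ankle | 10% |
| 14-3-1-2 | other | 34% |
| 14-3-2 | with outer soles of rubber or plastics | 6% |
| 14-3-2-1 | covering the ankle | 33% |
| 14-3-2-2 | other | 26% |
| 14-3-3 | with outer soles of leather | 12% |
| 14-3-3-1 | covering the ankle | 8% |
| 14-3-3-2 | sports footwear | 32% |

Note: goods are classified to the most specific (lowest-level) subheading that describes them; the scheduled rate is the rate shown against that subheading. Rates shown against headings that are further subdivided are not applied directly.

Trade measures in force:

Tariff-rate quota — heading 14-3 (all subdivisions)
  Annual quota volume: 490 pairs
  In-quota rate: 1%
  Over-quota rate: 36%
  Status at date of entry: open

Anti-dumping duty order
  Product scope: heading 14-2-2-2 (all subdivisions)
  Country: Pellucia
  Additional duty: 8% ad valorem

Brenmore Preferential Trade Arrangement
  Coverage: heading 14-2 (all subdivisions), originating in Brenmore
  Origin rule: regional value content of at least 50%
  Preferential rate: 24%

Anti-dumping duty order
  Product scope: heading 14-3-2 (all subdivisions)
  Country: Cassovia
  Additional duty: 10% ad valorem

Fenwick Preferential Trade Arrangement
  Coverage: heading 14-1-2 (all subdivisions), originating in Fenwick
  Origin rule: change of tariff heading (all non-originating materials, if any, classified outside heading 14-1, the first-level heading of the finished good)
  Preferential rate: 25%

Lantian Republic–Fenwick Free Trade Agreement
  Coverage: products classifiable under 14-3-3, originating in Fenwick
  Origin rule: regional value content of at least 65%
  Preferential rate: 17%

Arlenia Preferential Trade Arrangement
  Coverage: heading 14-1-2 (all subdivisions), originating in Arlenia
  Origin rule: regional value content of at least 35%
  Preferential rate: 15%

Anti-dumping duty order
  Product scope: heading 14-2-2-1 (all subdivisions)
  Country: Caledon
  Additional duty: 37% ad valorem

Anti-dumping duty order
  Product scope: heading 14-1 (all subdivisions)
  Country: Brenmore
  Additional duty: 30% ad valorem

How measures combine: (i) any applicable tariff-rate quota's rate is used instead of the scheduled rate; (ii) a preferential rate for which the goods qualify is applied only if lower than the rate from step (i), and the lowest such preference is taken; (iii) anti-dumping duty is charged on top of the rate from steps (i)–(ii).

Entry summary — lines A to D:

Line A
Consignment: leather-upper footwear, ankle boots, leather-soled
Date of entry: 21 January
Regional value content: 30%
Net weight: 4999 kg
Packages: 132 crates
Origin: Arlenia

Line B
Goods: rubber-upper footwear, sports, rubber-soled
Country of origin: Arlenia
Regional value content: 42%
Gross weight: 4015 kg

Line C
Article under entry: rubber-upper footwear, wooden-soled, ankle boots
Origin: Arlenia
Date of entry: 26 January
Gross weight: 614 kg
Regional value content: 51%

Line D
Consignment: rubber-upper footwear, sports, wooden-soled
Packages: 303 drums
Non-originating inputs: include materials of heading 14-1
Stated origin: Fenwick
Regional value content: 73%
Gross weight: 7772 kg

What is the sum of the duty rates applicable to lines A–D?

Line A: leather-upper → 14-2; leather-soled → 14-2-2; ankle boots → 14-2-2-1. Scheduled 27%. Arlenia agreement on 14-1-2: 14-2-2-1 not covered. → 27%.
Line B: rubber-upper → 14-1; rubber-soled → 14-1-1; sports → 14-1-1-3. Scheduled 18%. Arlenia agreement on 14-1-2: 14-1-1-3 not covered. → 18%.
Line C: rubber-upper → 14-1; wooden-soled → 14-1-2; ankle boots → 14-1-2-2. Scheduled 21%. Arlenia agreement on 14-1-2: RVC ≥ 35% → 15% available; preferential 15%. → 15%.
Line D: rubber-upper → 14-1; wooden-soled → 14-1-2; sports → 14-1-2-3. Scheduled 19%. Fenwick agreement on 14-1-2: CTH not met; Fenwick agreement on 14-3-3: 14-1-2-3 not covered. → 19%.
Sum: 27% + 18% + 15% + 19% = 79%.

79%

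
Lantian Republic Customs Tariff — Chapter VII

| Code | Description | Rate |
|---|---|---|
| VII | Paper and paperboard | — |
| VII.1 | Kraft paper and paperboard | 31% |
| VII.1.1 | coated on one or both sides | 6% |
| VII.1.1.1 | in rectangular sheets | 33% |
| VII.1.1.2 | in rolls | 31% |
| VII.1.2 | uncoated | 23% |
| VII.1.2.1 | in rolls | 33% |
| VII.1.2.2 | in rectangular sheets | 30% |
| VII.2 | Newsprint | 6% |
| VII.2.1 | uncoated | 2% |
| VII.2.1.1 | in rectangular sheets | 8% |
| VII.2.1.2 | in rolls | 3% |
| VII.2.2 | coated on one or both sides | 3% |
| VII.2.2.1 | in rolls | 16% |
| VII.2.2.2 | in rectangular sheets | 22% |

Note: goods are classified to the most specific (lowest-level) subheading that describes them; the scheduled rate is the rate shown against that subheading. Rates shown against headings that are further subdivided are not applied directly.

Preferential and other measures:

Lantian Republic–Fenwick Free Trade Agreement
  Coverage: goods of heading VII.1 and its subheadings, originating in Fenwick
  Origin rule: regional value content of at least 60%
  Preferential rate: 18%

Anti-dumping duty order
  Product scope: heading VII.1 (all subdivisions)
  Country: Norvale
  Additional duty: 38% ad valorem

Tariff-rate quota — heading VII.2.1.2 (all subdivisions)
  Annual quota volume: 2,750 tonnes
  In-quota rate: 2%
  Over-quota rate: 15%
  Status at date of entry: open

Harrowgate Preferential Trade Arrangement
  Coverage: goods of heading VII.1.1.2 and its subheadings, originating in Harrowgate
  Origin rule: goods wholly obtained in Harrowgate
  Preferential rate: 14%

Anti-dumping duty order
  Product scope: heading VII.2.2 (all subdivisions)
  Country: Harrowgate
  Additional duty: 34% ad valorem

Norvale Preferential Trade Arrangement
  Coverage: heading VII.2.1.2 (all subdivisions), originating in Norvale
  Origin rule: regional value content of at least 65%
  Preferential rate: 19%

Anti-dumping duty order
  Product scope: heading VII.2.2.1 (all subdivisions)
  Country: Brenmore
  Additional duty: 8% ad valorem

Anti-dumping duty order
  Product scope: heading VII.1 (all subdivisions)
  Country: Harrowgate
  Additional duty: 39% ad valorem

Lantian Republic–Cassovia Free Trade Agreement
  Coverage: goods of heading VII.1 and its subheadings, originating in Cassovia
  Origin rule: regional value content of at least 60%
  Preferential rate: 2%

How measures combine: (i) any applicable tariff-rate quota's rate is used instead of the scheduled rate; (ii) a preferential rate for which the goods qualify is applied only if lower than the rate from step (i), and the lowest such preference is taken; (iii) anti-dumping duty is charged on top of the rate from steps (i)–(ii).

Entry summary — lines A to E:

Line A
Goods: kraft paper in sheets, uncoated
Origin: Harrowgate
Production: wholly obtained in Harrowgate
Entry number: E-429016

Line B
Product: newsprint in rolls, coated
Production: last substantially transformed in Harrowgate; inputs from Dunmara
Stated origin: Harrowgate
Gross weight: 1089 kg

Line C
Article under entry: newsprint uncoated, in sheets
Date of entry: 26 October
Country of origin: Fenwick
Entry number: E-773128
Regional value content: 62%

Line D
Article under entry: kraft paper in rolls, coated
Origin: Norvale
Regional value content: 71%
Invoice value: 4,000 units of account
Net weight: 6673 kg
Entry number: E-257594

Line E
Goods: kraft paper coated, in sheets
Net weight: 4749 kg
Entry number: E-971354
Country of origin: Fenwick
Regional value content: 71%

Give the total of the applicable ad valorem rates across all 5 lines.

214%

Line A: kraft paper → VII.1; uncoated → VII.1.2; in sheets → VII.1.2.2. Scheduled 30%. Harrowgate agreement on VII.1.1.2: VII.1.2.2 not covered; anti-dumping (Harrowgate, VII.1): +39%; total 30% + 39% = 69%. → 69%.
Line B: newsprint → VII.2; coated → VII.2.2; in rolls → VII.2.2.1. Scheduled 16%. Harrowgate agreement on VII.1.1.2: VII.2.2.1 not covered; anti-dumping (Harrowgate, VII.2.2): +34%; total 16% + 34% = 50%. → 50%.
Line C: newsprint → VII.2; uncoated → VII.2.1; in sheets → VII.2.1.1. Scheduled 8%. Fenwick agreement on VII.1: VII.2.1.1 not covered. → 8%.
Line D: kraft paper → VII.1; coated → VII.1.1; in rolls → VII.1.1.2. Scheduled 31%. Norvale agreement on VII.2.1.2: VII.1.1.2 not covered; anti-dumping (Norvale, VII.1): +38%; total 31% + 38% = 69%. → 69%.
Line E: kraft paper → VII.1; coated → VII.1.1; in sheets → VII.1.1.1. Scheduled 33%. Fenwick agreement on VII.1: RVC ≥ 60% → 18% available; preferential 18%. → 18%.
Sum: 69% + 50% + 8% + 69% + 18% = 214%.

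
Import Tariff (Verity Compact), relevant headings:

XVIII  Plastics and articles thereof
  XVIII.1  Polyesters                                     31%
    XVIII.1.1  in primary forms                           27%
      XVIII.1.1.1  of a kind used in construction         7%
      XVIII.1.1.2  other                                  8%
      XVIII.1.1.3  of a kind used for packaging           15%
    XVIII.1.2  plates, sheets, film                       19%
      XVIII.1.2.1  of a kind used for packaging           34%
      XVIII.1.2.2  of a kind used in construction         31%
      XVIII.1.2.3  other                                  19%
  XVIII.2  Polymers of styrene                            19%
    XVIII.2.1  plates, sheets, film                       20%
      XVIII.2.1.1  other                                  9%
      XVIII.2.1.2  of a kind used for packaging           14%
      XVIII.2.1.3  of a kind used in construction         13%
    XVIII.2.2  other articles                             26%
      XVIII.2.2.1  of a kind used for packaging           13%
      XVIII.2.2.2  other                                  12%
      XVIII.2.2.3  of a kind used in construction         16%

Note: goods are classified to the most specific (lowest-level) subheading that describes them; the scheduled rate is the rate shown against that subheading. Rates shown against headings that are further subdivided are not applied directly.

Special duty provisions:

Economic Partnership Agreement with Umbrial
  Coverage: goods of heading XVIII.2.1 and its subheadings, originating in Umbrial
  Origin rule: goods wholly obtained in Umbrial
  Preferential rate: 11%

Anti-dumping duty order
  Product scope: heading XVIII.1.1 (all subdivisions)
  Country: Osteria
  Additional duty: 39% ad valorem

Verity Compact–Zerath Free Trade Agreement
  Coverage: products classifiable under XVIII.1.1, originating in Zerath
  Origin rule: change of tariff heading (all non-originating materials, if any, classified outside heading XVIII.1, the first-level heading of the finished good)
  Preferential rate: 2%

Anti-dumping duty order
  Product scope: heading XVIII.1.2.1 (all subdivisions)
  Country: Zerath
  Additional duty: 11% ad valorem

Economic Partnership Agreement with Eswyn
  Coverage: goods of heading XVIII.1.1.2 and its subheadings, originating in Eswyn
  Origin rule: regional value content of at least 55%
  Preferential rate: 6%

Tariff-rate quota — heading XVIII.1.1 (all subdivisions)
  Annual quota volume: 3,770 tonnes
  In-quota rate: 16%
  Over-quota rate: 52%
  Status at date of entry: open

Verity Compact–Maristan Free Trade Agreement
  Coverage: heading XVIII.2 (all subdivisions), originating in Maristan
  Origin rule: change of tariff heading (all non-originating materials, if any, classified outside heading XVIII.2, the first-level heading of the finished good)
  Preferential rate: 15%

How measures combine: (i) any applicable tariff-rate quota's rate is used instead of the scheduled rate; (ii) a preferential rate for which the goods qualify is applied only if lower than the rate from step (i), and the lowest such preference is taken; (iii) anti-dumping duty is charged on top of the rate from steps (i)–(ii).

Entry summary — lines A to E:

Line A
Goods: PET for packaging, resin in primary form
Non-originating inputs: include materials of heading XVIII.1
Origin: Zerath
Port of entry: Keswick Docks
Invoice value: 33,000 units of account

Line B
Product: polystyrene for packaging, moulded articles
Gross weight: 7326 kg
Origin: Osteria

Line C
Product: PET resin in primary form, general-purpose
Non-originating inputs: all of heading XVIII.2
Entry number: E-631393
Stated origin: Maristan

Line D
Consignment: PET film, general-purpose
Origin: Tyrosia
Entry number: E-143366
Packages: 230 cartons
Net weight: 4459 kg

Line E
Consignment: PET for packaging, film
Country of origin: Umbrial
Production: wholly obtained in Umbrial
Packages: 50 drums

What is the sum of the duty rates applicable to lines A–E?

Line A: PET → XVIII.1; resin in primary form → XVIII.1.1; for packaging → XVIII.1.1.3. Scheduled 15%. quota on XVIII.1.1 open → in-quota 16%; Zerath agreement on XVIII.1.1: CTH not met. → 16%.
Line B: polystyrene → XVIII.2; moulded articles → XVIII.2.2; for packaging → XVIII.2.2.1. Scheduled 13%. No special measure applies. → 13%.
Line C: PET → XVIII.1; resin in primary form → XVIII.1.1; general-purpose → XVIII.1.1.2. Scheduled 8%. quota on XVIII.1.1 open → in-quota 16%; Maristan agreement on XVIII.2: XVIII.1.1.2 not covered. → 16%.
Line D: PET → XVIII.1; film → XVIII.1.2; general-purpose → XVIII.1.2.3. Scheduled 19%. No special measure applies. → 19%.
Line E: PET → XVIII.1; film → XVIII.1.2; for packaging → XVIII.1.2.1. Scheduled 34%. Umbrial agreement on XVIII.2.1: XVIII.1.2.1 not covered. → 34%.
Sum: 16% + 13% + 16% + 19% + 34% = 98%.

98%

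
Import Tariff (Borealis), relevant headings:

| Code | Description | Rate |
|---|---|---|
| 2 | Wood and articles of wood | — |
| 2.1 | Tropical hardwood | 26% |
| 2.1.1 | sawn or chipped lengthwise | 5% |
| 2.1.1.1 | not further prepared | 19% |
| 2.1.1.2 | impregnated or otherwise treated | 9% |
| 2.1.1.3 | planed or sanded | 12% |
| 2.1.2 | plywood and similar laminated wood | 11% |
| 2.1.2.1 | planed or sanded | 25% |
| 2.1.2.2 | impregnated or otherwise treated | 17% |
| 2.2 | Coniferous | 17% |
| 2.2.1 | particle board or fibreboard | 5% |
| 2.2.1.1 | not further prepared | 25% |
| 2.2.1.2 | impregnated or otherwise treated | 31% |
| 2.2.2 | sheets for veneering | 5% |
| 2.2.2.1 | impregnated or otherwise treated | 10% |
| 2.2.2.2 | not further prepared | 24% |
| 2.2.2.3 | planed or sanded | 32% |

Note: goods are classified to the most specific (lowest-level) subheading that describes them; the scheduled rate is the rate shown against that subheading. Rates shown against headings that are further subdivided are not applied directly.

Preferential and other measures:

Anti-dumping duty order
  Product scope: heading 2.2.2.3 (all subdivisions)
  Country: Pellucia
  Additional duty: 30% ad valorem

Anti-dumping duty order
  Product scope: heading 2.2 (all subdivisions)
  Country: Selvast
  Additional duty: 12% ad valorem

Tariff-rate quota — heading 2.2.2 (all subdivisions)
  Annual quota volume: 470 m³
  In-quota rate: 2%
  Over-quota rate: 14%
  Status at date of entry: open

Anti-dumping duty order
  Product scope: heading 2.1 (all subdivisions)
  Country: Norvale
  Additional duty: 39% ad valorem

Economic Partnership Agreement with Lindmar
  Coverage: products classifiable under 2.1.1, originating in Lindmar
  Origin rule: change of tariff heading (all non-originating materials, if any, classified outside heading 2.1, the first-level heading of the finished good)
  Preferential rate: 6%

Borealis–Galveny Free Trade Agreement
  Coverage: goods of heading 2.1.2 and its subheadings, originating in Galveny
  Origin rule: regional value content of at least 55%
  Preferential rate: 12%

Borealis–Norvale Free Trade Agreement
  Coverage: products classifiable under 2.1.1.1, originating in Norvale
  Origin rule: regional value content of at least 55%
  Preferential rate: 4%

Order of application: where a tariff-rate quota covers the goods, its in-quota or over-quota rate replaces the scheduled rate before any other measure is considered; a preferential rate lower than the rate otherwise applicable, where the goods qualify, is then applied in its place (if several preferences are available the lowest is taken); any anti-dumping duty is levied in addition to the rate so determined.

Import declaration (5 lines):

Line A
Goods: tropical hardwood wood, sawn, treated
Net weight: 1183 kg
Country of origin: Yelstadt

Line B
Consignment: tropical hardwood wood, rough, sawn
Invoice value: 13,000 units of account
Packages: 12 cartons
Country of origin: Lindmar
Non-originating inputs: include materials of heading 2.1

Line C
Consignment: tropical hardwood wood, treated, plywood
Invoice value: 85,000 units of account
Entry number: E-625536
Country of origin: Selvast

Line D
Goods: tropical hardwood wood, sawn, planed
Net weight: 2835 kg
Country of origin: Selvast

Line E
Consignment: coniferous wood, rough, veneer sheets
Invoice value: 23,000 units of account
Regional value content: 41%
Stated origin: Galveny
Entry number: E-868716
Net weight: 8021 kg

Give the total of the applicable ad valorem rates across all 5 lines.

59%

Line A: tropical hardwood → 2.1; sawn → 2.1.1; treated → 2.1.1.2. Scheduled 9%. No special measure applies. → 9%.
Line B: tropical hardwood → 2.1; sawn → 2.1.1; rough → 2.1.1.1. Scheduled 19%. Lindmar agreement on 2.1.1: CTH not met. → 19%.
Line C: tropical hardwood → 2.1; plywood → 2.1.2; treated → 2.1.2.2. Scheduled 17%. No special measure applies. → 17%.
Line D: tropical hardwood → 2.1; sawn → 2.1.1; planed → 2.1.1.3. Scheduled 12%. No special measure applies. → 12%.
Line E: coniferous → 2.2; veneer sheets → 2.2.2; rough → 2.2.2.2. Scheduled 24%. quota on 2.2.2 open → in-quota 2%; Galveny agreement on 2.1.2: 2.2.2.2 not covered. → 2%.
Sum: 9% + 19% + 17% + 12% + 2% = 59%.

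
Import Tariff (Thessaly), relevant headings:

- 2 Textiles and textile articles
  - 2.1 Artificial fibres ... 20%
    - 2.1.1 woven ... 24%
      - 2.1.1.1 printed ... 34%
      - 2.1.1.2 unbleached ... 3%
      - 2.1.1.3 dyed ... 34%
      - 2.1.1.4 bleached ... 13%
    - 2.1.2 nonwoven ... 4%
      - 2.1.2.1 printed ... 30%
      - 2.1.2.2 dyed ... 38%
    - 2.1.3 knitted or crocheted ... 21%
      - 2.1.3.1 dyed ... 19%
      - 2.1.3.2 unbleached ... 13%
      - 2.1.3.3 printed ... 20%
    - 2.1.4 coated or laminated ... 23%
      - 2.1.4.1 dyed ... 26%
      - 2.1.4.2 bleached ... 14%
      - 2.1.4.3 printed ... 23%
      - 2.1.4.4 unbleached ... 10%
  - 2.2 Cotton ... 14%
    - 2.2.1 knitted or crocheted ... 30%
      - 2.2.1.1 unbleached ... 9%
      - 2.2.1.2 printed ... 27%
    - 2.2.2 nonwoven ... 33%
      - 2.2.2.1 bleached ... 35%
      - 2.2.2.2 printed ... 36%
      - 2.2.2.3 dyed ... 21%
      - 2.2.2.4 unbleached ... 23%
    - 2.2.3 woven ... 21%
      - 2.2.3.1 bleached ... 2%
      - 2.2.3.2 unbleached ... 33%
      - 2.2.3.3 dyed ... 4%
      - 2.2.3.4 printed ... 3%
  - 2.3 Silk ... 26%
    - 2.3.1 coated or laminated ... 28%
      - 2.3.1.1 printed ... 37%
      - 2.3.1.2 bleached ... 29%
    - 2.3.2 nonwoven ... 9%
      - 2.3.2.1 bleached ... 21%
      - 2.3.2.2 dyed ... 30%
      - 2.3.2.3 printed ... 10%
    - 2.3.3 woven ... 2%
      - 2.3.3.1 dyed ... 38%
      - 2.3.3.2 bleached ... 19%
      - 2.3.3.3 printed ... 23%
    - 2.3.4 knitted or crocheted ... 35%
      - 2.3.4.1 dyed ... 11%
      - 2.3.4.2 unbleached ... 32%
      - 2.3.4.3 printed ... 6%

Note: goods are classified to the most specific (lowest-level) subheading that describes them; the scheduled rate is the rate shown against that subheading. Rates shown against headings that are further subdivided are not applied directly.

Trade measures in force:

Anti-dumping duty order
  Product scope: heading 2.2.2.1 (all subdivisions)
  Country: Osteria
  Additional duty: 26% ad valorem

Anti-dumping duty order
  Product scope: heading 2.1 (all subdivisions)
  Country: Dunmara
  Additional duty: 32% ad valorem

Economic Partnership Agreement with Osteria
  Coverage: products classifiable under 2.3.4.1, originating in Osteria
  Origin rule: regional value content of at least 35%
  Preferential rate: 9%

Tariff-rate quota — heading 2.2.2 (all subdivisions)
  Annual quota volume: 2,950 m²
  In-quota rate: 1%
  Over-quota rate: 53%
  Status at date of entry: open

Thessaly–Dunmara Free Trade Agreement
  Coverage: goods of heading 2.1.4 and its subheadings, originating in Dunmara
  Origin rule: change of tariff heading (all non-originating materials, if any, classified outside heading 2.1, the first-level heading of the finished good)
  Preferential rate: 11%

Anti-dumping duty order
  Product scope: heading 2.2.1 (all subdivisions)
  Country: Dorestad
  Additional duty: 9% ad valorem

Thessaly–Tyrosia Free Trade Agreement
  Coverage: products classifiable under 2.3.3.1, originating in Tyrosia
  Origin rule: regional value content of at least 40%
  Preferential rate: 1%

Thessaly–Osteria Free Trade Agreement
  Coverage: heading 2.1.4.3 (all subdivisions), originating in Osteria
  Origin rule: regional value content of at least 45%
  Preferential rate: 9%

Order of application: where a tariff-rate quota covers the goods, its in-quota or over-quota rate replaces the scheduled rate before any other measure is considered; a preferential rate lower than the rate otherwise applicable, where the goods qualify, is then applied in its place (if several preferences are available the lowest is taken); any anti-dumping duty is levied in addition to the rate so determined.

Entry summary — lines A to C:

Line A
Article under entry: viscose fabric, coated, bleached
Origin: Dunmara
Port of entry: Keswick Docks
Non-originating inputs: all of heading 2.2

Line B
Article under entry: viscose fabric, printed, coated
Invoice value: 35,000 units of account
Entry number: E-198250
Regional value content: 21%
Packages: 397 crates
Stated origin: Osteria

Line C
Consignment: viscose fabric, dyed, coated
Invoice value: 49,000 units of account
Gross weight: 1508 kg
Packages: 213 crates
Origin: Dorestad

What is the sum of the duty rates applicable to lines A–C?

Line A: viscose → 2.1; coated → 2.1.4; bleached → 2.1.4.2. Scheduled 14%. Dunmara agreement on 2.1.4: CTH met → 11% available; preferential 11%; anti-dumping (Dunmara, 2.1): +32%; total 11% + 32% = 43%. → 43%.
Line B: viscose → 2.1; coated → 2.1.4; printed → 2.1.4.3. Scheduled 23%. Osteria agreement on 2.3.4.1: 2.1.4.3 not covered; Osteria agreement on 2.1.4.3: RVC < 45%. → 23%.
Line C: viscose → 2.1; coated → 2.1.4; dyed → 2.1.4.1. Scheduled 26%. No special measure applies. → 26%.
Sum: 43% + 23% + 26% = 92%.

92%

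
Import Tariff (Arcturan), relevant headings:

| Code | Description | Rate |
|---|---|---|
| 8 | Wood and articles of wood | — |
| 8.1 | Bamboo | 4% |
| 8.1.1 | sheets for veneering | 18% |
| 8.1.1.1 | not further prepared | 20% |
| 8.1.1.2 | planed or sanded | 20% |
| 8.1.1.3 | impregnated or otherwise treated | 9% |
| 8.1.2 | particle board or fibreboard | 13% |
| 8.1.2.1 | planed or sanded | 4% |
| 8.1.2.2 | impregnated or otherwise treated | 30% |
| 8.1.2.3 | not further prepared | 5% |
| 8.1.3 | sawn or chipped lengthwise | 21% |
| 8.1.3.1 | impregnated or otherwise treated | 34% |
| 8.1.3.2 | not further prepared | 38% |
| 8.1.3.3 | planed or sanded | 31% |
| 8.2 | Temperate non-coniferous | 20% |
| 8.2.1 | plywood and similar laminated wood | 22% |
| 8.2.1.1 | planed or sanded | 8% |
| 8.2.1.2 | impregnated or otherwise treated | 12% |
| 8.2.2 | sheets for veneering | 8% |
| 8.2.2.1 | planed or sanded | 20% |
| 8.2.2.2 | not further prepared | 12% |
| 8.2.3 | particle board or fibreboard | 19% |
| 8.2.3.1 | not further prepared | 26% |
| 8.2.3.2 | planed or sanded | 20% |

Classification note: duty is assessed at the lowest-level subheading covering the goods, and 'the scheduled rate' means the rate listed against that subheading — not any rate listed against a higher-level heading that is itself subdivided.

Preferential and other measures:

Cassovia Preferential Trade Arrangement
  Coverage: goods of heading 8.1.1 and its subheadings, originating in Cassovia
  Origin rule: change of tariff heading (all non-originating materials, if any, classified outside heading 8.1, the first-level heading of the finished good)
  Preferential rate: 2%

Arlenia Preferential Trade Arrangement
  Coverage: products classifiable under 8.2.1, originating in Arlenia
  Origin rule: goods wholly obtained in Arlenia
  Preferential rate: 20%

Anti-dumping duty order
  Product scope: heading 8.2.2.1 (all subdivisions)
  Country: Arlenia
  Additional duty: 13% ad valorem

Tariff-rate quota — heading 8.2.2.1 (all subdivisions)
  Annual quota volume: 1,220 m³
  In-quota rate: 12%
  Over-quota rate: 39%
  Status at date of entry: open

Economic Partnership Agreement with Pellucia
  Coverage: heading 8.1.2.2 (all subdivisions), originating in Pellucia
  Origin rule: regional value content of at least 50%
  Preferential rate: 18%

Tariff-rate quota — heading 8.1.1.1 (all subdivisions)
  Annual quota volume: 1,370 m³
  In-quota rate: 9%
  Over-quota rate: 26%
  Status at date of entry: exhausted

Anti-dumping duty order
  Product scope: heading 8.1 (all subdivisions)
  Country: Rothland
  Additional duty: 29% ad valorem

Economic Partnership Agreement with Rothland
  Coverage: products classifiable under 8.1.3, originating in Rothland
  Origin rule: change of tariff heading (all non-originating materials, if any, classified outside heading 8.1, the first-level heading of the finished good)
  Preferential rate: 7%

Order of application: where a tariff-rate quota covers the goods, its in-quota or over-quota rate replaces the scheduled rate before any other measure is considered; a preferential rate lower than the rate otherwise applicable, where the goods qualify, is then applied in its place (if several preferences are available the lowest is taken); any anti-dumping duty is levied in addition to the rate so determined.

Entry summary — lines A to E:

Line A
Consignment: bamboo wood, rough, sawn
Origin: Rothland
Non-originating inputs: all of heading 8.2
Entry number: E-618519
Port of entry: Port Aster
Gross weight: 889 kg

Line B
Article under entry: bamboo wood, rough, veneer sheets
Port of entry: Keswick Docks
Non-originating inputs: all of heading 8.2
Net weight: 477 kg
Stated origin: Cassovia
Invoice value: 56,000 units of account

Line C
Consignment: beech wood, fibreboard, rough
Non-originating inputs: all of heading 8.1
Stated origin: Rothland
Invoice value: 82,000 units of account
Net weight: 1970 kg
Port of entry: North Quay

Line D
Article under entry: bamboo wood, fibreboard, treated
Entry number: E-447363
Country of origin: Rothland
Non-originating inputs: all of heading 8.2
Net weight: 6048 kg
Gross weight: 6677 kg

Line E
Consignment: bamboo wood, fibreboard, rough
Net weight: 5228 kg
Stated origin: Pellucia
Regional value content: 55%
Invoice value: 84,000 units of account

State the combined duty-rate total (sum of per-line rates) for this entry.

Line A: bamboo → 8.1; sawn → 8.1.3; rough → 8.1.3.2. Scheduled 38%. Rothland agreement on 8.1.3: CTH met → 7% available; preferential 7%; anti-dumping (Rothland, 8.1): +29%; total 7% + 29% = 36%. → 36%.
Line B: bamboo → 8.1; veneer sheets → 8.1.1; rough → 8.1.1.1. Scheduled 20%. quota on 8.1.1.1 exhausted → over-quota 26%; Cassovia agreement on 8.1.1: CTH met → 2% available; preferential 2%. → 2%.
Line C: beech → 8.2; fibreboard → 8.2.3; rough → 8.2.3.1. Scheduled 26%. Rothland agreement on 8.1.3: 8.2.3.1 not covered. → 26%.
Line D: bamboo → 8.1; fibreboard → 8.1.2; treated → 8.1.2.2. Scheduled 30%. Rothland agreement on 8.1.3: 8.1.2.2 not covered; anti-dumping (Rothland, 8.1): +29%; total 30% + 29% = 59%. → 59%.
Line E: bamboo → 8.1; fibreboard → 8.1.2; rough → 8.1.2.3. Scheduled 5%. Pellucia agreement on 8.1.2.2: 8.1.2.3 not covered. → 5%.
Sum: 36% + 2% + 26% + 59% + 5% = 128%.

128%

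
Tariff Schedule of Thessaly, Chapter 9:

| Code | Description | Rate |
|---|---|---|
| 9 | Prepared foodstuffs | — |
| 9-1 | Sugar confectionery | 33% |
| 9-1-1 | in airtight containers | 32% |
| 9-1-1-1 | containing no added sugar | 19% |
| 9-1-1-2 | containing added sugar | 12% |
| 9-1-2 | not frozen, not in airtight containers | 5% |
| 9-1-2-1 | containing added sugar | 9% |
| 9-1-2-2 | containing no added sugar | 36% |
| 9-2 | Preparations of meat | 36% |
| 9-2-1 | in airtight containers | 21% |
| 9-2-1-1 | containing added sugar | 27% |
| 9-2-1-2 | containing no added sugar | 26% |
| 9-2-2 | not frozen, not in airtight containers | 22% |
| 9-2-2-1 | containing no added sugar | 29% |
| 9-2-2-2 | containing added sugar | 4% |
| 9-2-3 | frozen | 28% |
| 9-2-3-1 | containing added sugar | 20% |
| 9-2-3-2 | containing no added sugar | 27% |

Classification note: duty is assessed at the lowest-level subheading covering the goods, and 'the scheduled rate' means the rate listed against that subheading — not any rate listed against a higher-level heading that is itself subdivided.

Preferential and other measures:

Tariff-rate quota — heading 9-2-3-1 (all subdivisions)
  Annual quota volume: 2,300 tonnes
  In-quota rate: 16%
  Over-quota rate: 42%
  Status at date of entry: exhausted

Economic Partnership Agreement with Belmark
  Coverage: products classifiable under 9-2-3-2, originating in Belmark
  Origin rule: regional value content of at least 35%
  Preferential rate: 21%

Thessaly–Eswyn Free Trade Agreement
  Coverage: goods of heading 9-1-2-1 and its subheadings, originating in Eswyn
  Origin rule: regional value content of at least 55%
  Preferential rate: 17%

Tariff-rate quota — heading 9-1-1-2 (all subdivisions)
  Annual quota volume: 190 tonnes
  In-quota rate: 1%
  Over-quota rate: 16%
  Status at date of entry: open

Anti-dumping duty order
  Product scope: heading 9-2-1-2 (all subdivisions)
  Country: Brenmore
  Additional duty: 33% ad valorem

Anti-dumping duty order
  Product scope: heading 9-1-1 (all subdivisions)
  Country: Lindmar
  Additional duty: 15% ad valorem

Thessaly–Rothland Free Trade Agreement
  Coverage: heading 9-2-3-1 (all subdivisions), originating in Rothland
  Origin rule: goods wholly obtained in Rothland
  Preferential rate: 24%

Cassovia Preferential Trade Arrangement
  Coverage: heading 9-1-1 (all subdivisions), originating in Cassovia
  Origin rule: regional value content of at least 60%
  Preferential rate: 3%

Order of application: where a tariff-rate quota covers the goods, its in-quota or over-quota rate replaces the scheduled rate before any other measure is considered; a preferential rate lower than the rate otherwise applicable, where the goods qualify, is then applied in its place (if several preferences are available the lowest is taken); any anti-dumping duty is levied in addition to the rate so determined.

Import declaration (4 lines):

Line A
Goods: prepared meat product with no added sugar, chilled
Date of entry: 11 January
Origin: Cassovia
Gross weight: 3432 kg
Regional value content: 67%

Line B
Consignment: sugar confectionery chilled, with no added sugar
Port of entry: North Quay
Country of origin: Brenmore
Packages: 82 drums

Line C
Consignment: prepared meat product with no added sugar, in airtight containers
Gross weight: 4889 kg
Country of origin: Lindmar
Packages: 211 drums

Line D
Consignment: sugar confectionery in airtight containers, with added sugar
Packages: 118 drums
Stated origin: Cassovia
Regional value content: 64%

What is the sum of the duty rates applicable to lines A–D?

Line A: prepared meat product → 9-2; chilled → 9-2-2; with no added sugar → 9-2-2-1. Scheduled 29%. Cassovia agreement on 9-1-1: 9-2-2-1 not covered. → 29%.
Line B: sugar confectionery → 9-1; chilled → 9-1-2; with no added sugar → 9-1-2-2. Scheduled 36%. No special measure applies. → 36%.
Line C: prepared meat product → 9-2; in airtight containers → 9-2-1; with no added sugar → 9-2-1-2. Scheduled 26%. No special measure applies. → 26%.
Line D: sugar confectionery → 9-1; in airtight containers → 9-1-1; with added sugar → 9-1-1-2. Scheduled 12%. quota on 9-1-1-2 open → in-quota 1%; Cassovia agreement on 9-1-1: RVC ≥ 60% → 3% available; preference 3% not lower than 1% → no reduction. → 1%.
Sum: 29% + 36% + 26% + 1% = 92%.

92%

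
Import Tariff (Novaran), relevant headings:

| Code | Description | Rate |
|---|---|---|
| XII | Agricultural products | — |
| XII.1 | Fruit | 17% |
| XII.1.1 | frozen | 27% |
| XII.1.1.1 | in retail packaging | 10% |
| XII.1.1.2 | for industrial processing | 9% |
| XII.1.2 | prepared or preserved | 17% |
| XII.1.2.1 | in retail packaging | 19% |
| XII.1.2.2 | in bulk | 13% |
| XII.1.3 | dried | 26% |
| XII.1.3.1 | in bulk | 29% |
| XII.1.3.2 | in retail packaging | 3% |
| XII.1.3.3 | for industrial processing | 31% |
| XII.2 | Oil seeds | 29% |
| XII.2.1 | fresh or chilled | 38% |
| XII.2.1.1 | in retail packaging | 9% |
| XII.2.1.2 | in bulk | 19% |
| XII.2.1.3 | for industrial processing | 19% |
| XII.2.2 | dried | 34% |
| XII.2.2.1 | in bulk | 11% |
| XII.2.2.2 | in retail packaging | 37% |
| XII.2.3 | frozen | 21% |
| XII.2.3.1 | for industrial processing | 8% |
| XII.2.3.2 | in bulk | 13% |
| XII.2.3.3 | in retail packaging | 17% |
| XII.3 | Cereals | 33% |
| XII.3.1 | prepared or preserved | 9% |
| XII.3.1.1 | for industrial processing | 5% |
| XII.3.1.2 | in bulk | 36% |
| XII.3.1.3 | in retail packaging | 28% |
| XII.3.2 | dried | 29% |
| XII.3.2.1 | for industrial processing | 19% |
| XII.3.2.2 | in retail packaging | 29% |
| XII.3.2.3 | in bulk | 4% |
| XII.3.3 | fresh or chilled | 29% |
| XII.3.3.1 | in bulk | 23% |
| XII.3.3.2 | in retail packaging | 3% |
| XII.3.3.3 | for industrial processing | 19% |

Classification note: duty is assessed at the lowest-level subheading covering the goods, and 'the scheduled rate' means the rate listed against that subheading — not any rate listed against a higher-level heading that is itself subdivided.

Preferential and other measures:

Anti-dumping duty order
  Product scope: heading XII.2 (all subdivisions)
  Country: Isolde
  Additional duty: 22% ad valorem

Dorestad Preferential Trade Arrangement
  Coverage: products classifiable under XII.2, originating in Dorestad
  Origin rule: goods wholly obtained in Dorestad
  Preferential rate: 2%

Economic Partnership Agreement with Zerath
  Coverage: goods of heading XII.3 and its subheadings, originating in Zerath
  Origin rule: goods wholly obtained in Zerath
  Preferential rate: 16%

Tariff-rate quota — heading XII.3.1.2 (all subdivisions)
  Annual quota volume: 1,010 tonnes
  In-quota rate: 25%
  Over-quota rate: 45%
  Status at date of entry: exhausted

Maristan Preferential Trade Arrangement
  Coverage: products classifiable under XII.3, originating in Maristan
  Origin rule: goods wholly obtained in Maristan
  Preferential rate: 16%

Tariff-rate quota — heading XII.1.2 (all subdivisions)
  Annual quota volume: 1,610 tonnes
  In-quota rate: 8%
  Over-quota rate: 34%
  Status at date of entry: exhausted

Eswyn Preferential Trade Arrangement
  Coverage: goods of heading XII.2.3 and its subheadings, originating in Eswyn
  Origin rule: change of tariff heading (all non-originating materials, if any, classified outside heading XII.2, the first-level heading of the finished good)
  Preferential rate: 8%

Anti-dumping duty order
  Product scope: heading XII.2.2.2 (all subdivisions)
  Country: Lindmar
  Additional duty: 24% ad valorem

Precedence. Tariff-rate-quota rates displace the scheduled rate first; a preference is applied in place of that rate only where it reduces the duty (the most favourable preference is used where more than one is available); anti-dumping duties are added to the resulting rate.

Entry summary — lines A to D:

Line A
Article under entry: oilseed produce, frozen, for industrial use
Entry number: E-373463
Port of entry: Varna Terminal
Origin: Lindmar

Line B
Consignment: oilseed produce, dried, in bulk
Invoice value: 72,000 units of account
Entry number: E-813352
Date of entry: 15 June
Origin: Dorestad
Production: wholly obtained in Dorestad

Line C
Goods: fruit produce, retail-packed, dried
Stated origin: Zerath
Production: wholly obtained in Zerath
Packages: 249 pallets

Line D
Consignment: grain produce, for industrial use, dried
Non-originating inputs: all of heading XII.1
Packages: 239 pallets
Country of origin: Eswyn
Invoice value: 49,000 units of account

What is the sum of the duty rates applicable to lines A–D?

Line A: oilseed → XII.2; frozen → XII.2.3; for industrial use → XII.2.3.1. Scheduled 8%. No special measure applies. → 8%.
Line B: oilseed → XII.2; dried → XII.2.2; in bulk → XII.2.2.1. Scheduled 11%. Dorestad agreement on XII.2: wholly obtained → 2% available; preferential 2%. → 2%.
Line C: fruit → XII.1; dried → XII.1.3; retail-packed → XII.1.3.2. Scheduled 3%. Zerath agreement on XII.3: XII.1.3.2 not covered. → 3%.
Line D: grain → XII.3; dried → XII.3.2; for industrial use → XII.3.2.1. Scheduled 19%. Eswyn agreement on XII.2.3: XII.3.2.1 not covered. → 19%.
Sum: 8% + 2% + 3% + 19% = 32%.

32%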